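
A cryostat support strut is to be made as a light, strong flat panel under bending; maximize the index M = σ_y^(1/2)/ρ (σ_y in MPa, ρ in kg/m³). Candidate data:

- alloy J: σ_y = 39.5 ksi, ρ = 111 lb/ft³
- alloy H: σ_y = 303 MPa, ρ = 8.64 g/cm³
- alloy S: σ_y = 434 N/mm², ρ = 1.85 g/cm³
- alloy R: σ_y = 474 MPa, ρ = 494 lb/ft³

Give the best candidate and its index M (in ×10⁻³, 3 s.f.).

alloy S, M = 11.3×10⁻³

After converting to SI:
  alloy J: σ_y = 272.3 MPa, ρ = 1778 kg/m³
  alloy H: σ_y = 303.0 MPa, ρ = 8640 kg/m³
  alloy S: σ_y = 434.0 MPa, ρ = 1850 kg/m³
  alloy R: σ_y = 474.0 MPa, ρ = 7913 kg/m³
  alloy S: M = 11.3×10⁻³
  alloy J: M = 9.28×10⁻³
  alloy R: M = 2.75×10⁻³
  alloy H: M = 2.01×10⁻³
Alloy S has the largest M.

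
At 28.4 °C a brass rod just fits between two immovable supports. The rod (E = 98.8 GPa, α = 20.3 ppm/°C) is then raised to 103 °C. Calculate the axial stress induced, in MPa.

150 MPa

ΔT = 74.60 K. Constrained thermal stress σ = E·α·ΔT = 98.80×10³ MPa × 20.3×10⁻⁶ × 74.60 = 150 MPa (compressive).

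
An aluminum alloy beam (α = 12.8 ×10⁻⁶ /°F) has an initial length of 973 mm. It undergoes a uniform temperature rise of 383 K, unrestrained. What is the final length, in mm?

Convert α: 12.8×10⁻⁶/°F × (9/5) = 23.0×10⁻⁶/K.
ΔL = α·L₀·ΔT = 23.0×10⁻⁶ × 973 mm × 383.0 K = 8.59 mm.
L = L₀ + ΔL = 973 + 8.59 = 981.59 mm.

981.59 mm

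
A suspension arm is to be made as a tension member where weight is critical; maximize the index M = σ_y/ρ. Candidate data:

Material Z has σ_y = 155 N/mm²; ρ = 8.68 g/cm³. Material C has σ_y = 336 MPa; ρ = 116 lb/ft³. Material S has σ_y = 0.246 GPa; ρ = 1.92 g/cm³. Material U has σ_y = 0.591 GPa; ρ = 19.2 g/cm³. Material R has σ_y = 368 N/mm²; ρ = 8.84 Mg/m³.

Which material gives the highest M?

Normalizing units and computing the index:
  material Z: σ_y = 155.0 MPa, ρ = 8680 kg/m³
  material C: σ_y = 336.0 MPa, ρ = 1858 kg/m³
  material S: σ_y = 246.0 MPa, ρ = 1920 kg/m³
  material U: σ_y = 591.0 MPa, ρ = 19200 kg/m³
  material R: σ_y = 368.0 MPa, ρ = 8840 kg/m³
  material C: M = 181 kN·m/kg
  material S: M = 128 kN·m/kg
  material R: M = 41.6 kN·m/kg
  material U: M = 30.8 kN·m/kg
  material Z: M = 17.9 kN·m/kg
Material C has the largest M.

material C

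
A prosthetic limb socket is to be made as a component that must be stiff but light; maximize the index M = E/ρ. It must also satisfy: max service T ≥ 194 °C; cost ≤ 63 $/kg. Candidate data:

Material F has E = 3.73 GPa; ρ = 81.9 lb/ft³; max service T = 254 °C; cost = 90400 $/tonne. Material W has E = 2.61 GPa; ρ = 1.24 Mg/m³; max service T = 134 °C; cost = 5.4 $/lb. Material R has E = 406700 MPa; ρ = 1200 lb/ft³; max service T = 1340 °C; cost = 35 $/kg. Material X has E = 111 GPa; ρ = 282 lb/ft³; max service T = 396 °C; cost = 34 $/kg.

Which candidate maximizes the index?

material X

Screen on constraints: max service T ≥ 194 °C; cost ≤ 63 $/kg. Survivors: material R, material X.
Convert each candidate to consistent units, then evaluate M:
  material R: E = 406.7 GPa, ρ = 19220 kg/m³
  material X: E = 111.0 GPa, ρ = 4517 kg/m³
  material X: M = 24.6 MN·m/kg
  material R: M = 21.2 MN·m/kg
Material X has the largest M.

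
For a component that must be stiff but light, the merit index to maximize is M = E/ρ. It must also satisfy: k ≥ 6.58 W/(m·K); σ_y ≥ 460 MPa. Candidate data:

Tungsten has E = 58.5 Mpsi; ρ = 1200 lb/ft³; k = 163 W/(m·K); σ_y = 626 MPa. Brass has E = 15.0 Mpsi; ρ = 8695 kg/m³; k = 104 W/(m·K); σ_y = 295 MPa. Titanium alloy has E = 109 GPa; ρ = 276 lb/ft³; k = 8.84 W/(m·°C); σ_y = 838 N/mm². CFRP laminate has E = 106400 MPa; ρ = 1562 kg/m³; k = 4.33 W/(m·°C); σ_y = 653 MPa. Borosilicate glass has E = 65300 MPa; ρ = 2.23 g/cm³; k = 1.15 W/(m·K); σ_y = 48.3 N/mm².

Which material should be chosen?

titanium alloy

Screen on constraints: k ≥ 6.58 W/(m·K); σ_y ≥ 460 MPa. Survivors: tungsten, titanium alloy.
Putting every candidate on a common basis:
  tungsten: E = 403.3 GPa, ρ = 19220 kg/m³
  titanium alloy: E = 109.0 GPa, ρ = 4421 kg/m³
  titanium alloy: M = 24.7 MN·m/kg
  tungsten: M = 21.0 MN·m/kg
Titanium alloy has the largest M.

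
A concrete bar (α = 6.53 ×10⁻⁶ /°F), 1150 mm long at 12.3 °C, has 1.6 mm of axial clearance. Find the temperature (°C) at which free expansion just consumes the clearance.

131 °C

α = 6.53×10⁻⁶/°F × 9/5 = 11.8×10⁻⁶/K.
α·L₀·ΔT = 1.6 mm ⇒ ΔT = 1.6 / (11.8×10⁻⁶ × 1150.0) = 118.4 K.
T = 12.3 + 118.4 = 130.7 °C.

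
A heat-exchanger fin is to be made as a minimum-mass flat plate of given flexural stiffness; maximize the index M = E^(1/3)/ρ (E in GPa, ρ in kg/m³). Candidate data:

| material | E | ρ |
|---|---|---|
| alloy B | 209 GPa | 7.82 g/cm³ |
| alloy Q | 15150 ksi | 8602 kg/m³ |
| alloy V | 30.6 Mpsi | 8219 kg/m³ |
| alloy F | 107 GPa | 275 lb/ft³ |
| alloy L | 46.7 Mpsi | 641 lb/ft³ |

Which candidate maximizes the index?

Convert each candidate to consistent units, then evaluate M:
  alloy B: E = 209.0 GPa, ρ = 7820 kg/m³
  alloy Q: E = 104.5 GPa, ρ = 8602 kg/m³
  alloy V: E = 211.0 GPa, ρ = 8219 kg/m³
  alloy F: E = 107.0 GPa, ρ = 4405 kg/m³
  alloy L: E = 322.0 GPa, ρ = 10270 kg/m³
  alloy F: M = 1.08×10⁻³
  alloy B: M = 0.759×10⁻³
  alloy V: M = 0.724×10⁻³
  alloy L: M = 0.668×10⁻³
  alloy Q: M = 0.547×10⁻³
Highest index: alloy F.

alloy F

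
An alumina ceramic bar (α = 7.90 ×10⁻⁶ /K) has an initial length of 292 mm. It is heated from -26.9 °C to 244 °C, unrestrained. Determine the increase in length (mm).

0.625 mm

ΔT = 244 − (-26.9) = 270.9 K.
ΔL = α·L₀·ΔT = 7.90×10⁻⁶ × 292 mm × 270.9 K = 0.625 mm.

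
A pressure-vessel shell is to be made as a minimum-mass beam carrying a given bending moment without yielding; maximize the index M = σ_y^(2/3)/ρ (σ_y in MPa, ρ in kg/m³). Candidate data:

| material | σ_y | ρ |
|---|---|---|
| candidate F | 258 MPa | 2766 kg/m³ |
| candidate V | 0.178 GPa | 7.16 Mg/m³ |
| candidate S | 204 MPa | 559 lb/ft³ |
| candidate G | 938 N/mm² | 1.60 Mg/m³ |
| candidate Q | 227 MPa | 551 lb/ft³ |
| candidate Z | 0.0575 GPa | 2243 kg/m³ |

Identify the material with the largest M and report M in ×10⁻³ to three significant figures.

Convert each candidate to consistent units, then evaluate M:
  candidate F: σ_y = 258.0 MPa, ρ = 2766 kg/m³
  candidate V: σ_y = 178.0 MPa, ρ = 7160 kg/m³
  candidate S: σ_y = 204.0 MPa, ρ = 8954 kg/m³
  candidate G: σ_y = 938.0 MPa, ρ = 1600 kg/m³
  candidate Q: σ_y = 227.0 MPa, ρ = 8826 kg/m³
  candidate Z: σ_y = 57.50 MPa, ρ = 2243 kg/m³
  candidate G: M = 59.9×10⁻³
  candidate F: M = 14.7×10⁻³
  candidate Z: M = 6.64×10⁻³
  candidate V: M = 4.42×10⁻³
  candidate Q: M = 4.22×10⁻³
  candidate S: M = 3.87×10⁻³
Candidate G ranks first.

candidate G, M = 59.9×10⁻³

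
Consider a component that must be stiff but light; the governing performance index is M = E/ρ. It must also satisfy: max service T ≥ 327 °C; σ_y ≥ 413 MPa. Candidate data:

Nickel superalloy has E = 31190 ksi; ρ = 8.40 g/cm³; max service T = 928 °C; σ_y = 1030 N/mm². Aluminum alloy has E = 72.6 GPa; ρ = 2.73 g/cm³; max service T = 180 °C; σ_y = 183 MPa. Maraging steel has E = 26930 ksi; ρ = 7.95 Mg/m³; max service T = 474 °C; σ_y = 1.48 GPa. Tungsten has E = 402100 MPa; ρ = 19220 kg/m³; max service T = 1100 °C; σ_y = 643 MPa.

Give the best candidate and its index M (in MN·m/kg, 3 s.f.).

Screen on constraints: max service T ≥ 327 °C; σ_y ≥ 413 MPa. Survivors: nickel superalloy, maraging steel, tungsten.
Putting every candidate on a common basis:
  nickel superalloy: E = 215.0 GPa, ρ = 8400 kg/m³
  maraging steel: E = 185.7 GPa, ρ = 7950 kg/m³
  tungsten: E = 402.1 GPa, ρ = 19220 kg/m³
  nickel superalloy: M = 25.6 MN·m/kg
  maraging steel: M = 23.4 MN·m/kg
  tungsten: M = 20.9 MN·m/kg
The maximum is for nickel superalloy.

nickel superalloy, M = 25.6 MN·m/kg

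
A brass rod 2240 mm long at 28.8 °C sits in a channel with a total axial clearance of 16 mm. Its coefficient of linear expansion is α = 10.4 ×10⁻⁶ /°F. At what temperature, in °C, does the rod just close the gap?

α = 10.4×10⁻⁶/°F × 9/5 = 18.7×10⁻⁶/K.
α·L₀·ΔT = 16.0 mm ⇒ ΔT = 16.0 / (18.7×10⁻⁶ × 2240.0) = 381.6 K.
T = 28.8 + 381.6 = 410.4 °C.

410 °C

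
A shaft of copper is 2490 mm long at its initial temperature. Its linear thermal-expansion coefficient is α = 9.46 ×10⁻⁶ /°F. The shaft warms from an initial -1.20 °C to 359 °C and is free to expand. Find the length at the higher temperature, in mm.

2505.3 mm

Convert α: 9.46×10⁻⁶/°F × (9/5) = 17.0×10⁻⁶/K.
ΔT = 359 − (-1.20) = 360.2 K.
ΔL = α·L₀·ΔT = 17.0×10⁻⁶ × 2490 mm × 360.2 K = 15.3 mm.
L = L₀ + ΔL = 2490 + 15.3 = 2505.3 mm.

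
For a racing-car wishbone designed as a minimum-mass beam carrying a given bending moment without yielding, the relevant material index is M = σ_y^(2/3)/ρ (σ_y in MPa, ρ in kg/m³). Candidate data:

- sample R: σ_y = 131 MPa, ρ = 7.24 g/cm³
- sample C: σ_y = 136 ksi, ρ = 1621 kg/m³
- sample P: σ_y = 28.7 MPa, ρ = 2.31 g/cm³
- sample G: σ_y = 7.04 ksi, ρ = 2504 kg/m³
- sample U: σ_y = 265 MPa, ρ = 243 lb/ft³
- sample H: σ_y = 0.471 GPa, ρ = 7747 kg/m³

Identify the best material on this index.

sample C

In SI units:
  sample R: σ_y = 131.0 MPa, ρ = 7240 kg/m³
  sample C: σ_y = 937.7 MPa, ρ = 1621 kg/m³
  sample P: σ_y = 28.70 MPa, ρ = 2310 kg/m³
  sample G: σ_y = 48.54 MPa, ρ = 2504 kg/m³
  sample U: σ_y = 265.0 MPa, ρ = 3892 kg/m³
  sample H: σ_y = 471.0 MPa, ρ = 7747 kg/m³
  sample C: M = 59.1×10⁻³
  sample U: M = 10.6×10⁻³
  sample H: M = 7.81×10⁻³
  sample G: M = 5.31×10⁻³
  sample P: M = 4.06×10⁻³
  sample R: M = 3.56×10⁻³
Sample C ranks first.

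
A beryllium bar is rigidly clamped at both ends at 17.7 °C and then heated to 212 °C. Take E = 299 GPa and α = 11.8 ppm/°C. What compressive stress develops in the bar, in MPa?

ΔT = 194.3 K. Constrained thermal stress σ = E·α·ΔT = 299.0×10³ MPa × 11.8×10⁻⁶ × 194.3 = 686 MPa (compressive).

686 MPa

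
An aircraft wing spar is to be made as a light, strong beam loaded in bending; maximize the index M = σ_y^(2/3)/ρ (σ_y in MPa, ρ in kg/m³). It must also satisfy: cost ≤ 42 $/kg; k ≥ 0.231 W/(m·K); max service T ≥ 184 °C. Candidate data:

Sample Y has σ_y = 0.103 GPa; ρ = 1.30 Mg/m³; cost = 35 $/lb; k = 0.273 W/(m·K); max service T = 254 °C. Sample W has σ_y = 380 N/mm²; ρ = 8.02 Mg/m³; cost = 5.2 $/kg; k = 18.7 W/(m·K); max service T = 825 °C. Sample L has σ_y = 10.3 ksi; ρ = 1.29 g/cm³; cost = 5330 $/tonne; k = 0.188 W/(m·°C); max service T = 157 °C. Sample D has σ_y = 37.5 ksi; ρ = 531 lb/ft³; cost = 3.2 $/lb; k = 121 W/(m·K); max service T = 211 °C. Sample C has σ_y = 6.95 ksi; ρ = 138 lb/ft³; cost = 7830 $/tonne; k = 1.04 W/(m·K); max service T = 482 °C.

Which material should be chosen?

sample W

Screen on constraints: cost ≤ 42 $/kg; k ≥ 0.231 W/(m·K); max service T ≥ 184 °C. Survivors: sample W, sample D, sample C.
Convert each candidate to consistent units, then evaluate M:
  sample W: σ_y = 380.0 MPa, ρ = 8020 kg/m³
  sample D: σ_y = 258.6 MPa, ρ = 8506 kg/m³
  sample C: σ_y = 47.92 MPa, ρ = 2211 kg/m³
  sample W: M = 6.54×10⁻³
  sample C: M = 5.97×10⁻³
  sample D: M = 4.77×10⁻³
Sample W ranks first.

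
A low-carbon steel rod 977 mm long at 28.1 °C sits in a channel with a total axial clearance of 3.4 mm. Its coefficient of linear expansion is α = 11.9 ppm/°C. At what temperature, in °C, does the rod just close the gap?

α·L₀·ΔT = 3.4 mm ⇒ ΔT = 3.4 / (11.9×10⁻⁶ × 977.0) = 292.4 K.
T = 28.1 + 292.4 = 320.5 °C.

321 °C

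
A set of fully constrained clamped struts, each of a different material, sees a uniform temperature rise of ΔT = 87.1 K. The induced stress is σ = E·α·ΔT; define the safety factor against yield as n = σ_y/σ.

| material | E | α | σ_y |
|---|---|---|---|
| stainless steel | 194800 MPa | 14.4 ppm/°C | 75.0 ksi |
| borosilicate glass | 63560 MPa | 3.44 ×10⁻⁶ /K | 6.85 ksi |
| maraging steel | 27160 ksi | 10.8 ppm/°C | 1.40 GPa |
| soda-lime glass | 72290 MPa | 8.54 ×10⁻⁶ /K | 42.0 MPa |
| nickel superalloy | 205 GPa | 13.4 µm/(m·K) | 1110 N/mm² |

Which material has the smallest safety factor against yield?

soda-lime glass

In consistent units (E in GPa, α in ×10⁻⁶/K, σ_y in MPa):
  stainless steel: E = 194.8, α = 14.4, σ_y = 517.1 → σ = 244 MPa, n = 2.12
  borosilicate glass: E = 63.56, α = 3.44, σ_y = 47.23 → σ = 19.0 MPa, n = 2.48
  maraging steel: E = 187.3, α = 10.8, σ_y = 1400 → σ = 176 MPa, n = 7.95
  soda-lime glass: E = 72.29, α = 8.54, σ_y = 42.00 → σ = 53.8 MPa, n = 0.781
  nickel superalloy: E = 205.0, α = 13.4, σ_y = 1110 → σ = 239 MPa, n = 4.64
Smallest n: soda-lime glass with n = 0.781.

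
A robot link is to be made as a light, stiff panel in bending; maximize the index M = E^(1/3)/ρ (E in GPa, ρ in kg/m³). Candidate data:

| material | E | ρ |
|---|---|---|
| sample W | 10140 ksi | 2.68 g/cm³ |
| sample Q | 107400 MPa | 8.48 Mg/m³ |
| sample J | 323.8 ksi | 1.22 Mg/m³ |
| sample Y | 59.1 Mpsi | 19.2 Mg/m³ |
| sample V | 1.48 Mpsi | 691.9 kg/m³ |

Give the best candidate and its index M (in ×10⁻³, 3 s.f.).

After converting to SI:
  sample W: E = 69.91 GPa, ρ = 2680 kg/m³
  sample Q: E = 107.4 GPa, ρ = 8480 kg/m³
  sample J: E = 2.233 GPa, ρ = 1220 kg/m³
  sample Y: E = 407.5 GPa, ρ = 19200 kg/m³
  sample V: E = 10.20 GPa, ρ = 691.9 kg/m³
  sample V: M = 3.13×10⁻³
  sample W: M = 1.54×10⁻³
  sample J: M = 1.07×10⁻³
  sample Q: M = 0.561×10⁻³
  sample Y: M = 0.386×10⁻³
Sample V ranks first.

sample V, M = 3.13×10⁻³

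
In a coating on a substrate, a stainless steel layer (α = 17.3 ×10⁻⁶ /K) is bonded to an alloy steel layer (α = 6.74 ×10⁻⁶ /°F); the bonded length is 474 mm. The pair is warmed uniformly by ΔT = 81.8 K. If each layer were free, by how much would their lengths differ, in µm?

alloy steel: α = 6.74×10⁻⁶/°F × 9/5 = 12.1×10⁻⁶/K.
Δα = |17.3 − 12.1|×10⁻⁶/K = 5.17×10⁻⁶/K.
ΔL_mismatch = Δα·L·ΔT = 5.17×10⁻⁶ × 474.0 mm × 81.8 K = 200 µm.

200 µm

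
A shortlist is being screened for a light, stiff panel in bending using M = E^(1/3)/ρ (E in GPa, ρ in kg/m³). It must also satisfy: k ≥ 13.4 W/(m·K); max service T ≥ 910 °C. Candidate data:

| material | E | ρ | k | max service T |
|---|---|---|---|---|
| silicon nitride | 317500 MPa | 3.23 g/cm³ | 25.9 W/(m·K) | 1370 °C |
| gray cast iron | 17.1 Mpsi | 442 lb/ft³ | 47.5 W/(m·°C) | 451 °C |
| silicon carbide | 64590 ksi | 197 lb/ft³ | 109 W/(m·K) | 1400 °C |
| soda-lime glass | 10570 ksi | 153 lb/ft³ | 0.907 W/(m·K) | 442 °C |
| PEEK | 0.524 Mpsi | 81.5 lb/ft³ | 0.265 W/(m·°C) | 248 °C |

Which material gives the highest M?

silicon carbide

Screen on constraints: k ≥ 13.4 W/(m·K); max service T ≥ 910 °C. Survivors: silicon nitride, silicon carbide.
Convert each candidate to consistent units, then evaluate M:
  silicon nitride: E = 317.5 GPa, ρ = 3230 kg/m³
  silicon carbide: E = 445.3 GPa, ρ = 3156 kg/m³
  silicon carbide: M = 2.42×10⁻³
  silicon nitride: M = 2.11×10⁻³
Highest index: silicon carbide.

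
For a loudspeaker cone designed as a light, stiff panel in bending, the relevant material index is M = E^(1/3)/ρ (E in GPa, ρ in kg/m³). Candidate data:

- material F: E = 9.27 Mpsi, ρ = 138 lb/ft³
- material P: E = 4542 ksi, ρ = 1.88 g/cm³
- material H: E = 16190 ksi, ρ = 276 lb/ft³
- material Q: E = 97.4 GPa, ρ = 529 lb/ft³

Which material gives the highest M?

Convert each candidate to consistent units, then evaluate M:
  material F: E = 63.91 GPa, ρ = 2211 kg/m³
  material P: E = 31.32 GPa, ρ = 1880 kg/m³
  material H: E = 111.6 GPa, ρ = 4421 kg/m³
  material Q: E = 97.40 GPa, ρ = 8474 kg/m³
  material F: M = 1.81×10⁻³
  material P: M = 1.68×10⁻³
  material H: M = 1.09×10⁻³
  material Q: M = 0.543×10⁻³
The maximum is for material F.

material F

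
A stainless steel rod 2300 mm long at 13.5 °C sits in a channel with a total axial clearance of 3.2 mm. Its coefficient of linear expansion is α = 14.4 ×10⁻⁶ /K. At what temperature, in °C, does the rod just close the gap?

α·L₀·ΔT = 3.2 mm ⇒ ΔT = 3.2 / (14.4×10⁻⁶ × 2300.0) = 96.62 K.
T = 13.5 + 96.62 = 110.1 °C.

110 °C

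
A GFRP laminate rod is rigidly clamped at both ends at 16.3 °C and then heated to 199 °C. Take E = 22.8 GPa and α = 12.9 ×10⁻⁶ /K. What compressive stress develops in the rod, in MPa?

53.7 MPa

ΔT = 182.7 K. Constrained thermal stress σ = E·α·ΔT = 22.80×10³ MPa × 12.9×10⁻⁶ × 182.7 = 53.7 MPa (compressive).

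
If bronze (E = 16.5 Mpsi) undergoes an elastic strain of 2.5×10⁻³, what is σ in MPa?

E = 16.5 Mpsi = 113.8 GPa.
σ = E·ε = 113800 MPa × 2.5×10⁻³ = 284 MPa.

284 MPa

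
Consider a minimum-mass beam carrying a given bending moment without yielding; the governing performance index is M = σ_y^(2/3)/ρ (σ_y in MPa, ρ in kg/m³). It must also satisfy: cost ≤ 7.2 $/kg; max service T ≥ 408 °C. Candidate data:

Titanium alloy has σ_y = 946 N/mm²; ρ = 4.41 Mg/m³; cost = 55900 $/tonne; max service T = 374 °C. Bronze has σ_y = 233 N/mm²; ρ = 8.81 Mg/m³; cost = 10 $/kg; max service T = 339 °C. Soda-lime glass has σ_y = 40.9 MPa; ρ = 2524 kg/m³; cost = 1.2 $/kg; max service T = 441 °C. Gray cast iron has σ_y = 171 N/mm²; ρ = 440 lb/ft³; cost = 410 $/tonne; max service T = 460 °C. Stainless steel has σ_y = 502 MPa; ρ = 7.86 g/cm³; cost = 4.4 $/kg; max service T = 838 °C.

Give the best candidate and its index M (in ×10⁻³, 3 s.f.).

Screen on constraints: cost ≤ 7.2 $/kg; max service T ≥ 408 °C. Survivors: soda-lime glass, gray cast iron, stainless steel.
Convert each candidate to consistent units, then evaluate M:
  soda-lime glass: σ_y = 40.90 MPa, ρ = 2524 kg/m³
  gray cast iron: σ_y = 171.0 MPa, ρ = 7048 kg/m³
  stainless steel: σ_y = 502.0 MPa, ρ = 7860 kg/m³
  stainless steel: M = 8.04×10⁻³
  soda-lime glass: M = 4.70×10⁻³
  gray cast iron: M = 4.37×10⁻³
Stainless steel ranks first.

stainless steel, M = 8.04×10⁻³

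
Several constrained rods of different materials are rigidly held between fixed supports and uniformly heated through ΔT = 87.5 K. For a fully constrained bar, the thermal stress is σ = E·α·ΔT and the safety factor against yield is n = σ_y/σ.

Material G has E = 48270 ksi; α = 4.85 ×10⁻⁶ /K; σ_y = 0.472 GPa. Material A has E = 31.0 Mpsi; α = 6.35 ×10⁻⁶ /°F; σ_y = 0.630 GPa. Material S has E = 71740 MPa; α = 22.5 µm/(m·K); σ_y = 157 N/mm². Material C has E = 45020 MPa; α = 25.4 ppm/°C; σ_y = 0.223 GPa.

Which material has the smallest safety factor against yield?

material S

In consistent units (E in GPa, α in ×10⁻⁶/K, σ_y in MPa):
  material G: E = 332.8, α = 4.85, σ_y = 472.0 → σ = 141 MPa, n = 3.34
  material A: E = 213.7, α = 11.4, σ_y = 630.0 → σ = 214 MPa, n = 2.95
  material S: E = 71.74, α = 22.5, σ_y = 157.0 → σ = 141 MPa, n = 1.11
  material C: E = 45.02, α = 25.4, σ_y = 223.0 → σ = 100 MPa, n = 2.23
Material S has the lowest safety factor, n = 1.11.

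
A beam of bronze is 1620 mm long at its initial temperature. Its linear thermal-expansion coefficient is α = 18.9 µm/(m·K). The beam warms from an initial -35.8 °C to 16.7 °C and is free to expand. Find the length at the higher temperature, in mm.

ΔT = 16.7 − (-35.8) = 52.50 K.
ΔL = α·L₀·ΔT = 18.9×10⁻⁶ × 1620 mm × 52.50 K = 1.61 mm.
L = L₀ + ΔL = 1620 + 1.61 = 1621.6 mm.

1621.6 mm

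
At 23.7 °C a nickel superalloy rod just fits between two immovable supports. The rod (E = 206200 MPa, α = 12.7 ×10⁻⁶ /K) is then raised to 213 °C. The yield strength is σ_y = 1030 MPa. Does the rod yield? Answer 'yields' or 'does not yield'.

E = 206200 MPa = 206.2 GPa.
ΔT = 189.3 K. Constrained thermal stress σ = E·α·ΔT = 206.2×10³ MPa × 12.7×10⁻⁶ × 189.3 = 496 MPa (compressive).
Compare to σ_y = 1030 MPa: σ < σ_y, so it does not yield.

does not yield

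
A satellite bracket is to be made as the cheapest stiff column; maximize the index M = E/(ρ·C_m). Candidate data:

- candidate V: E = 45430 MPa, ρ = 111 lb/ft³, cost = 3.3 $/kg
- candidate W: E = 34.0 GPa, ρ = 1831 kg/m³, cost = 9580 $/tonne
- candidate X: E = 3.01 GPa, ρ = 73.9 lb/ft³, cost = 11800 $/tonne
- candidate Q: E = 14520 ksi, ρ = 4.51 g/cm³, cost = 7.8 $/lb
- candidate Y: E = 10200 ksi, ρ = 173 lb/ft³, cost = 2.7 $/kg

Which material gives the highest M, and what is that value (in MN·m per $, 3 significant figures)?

Putting every candidate on a common basis:
  candidate V: E = 45.43 GPa, ρ = 1778 kg/m³, cost = 3.300 $/kg
  candidate W: E = 34.00 GPa, ρ = 1831 kg/m³, cost = 9.580 $/kg
  candidate X: E = 3.010 GPa, ρ = 1184 kg/m³, cost = 11.80 $/kg
  candidate Q: E = 100.1 GPa, ρ = 4510 kg/m³, cost = 17.20 $/kg
  candidate Y: E = 70.33 GPa, ρ = 2771 kg/m³, cost = 2.700 $/kg
  candidate Y: M = 9.40 MN·m per $
  candidate V: M = 7.74 MN·m per $
  candidate W: M = 1.94 MN·m per $
  candidate Q: M = 1.29 MN·m per $
  candidate X: M = 0.215 MN·m per $
Highest index: candidate Y.

candidate Y, M = 9.40 MN·m per $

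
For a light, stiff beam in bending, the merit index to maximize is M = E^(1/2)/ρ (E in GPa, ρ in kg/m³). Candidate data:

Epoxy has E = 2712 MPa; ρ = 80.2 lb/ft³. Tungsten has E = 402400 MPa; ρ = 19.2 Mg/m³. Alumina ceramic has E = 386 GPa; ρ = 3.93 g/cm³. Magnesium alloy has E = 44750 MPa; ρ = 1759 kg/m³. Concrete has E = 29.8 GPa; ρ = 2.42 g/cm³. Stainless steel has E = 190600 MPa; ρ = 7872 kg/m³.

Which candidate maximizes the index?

After converting to SI:
  epoxy: E = 2.712 GPa, ρ = 1285 kg/m³
  tungsten: E = 402.4 GPa, ρ = 19200 kg/m³
  alumina ceramic: E = 386.0 GPa, ρ = 3930 kg/m³
  magnesium alloy: E = 44.75 GPa, ρ = 1759 kg/m³
  concrete: E = 29.80 GPa, ρ = 2420 kg/m³
  stainless steel: E = 190.6 GPa, ρ = 7872 kg/m³
  alumina ceramic: M = 5.00×10⁻³
  magnesium alloy: M = 3.80×10⁻³
  concrete: M = 2.26×10⁻³
  stainless steel: M = 1.75×10⁻³
  epoxy: M = 1.28×10⁻³
  tungsten: M = 1.04×10⁻³
Alumina ceramic ranks first.

alumina ceramic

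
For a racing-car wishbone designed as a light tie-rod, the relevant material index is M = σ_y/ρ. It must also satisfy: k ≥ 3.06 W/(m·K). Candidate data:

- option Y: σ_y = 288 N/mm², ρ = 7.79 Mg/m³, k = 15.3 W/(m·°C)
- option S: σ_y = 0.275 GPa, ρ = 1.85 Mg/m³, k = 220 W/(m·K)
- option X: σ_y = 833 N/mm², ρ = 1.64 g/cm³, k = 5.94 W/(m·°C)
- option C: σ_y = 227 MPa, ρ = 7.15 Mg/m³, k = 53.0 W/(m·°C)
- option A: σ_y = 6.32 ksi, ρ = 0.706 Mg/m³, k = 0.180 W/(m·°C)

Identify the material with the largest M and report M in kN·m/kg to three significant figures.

Screen on constraints: k ≥ 3.06 W/(m·K). Survivors: option Y, option S, option X, option C.
Putting every candidate on a common basis:
  option Y: σ_y = 288.0 MPa, ρ = 7790 kg/m³
  option S: σ_y = 275.0 MPa, ρ = 1850 kg/m³
  option X: σ_y = 833.0 MPa, ρ = 1640 kg/m³
  option C: σ_y = 227.0 MPa, ρ = 7150 kg/m³
  option X: M = 508 kN·m/kg
  option S: M = 149 kN·m/kg
  option Y: M = 37.0 kN·m/kg
  option C: M = 31.7 kN·m/kg
Highest index: option X.

option X, M = 508 kN·m/kg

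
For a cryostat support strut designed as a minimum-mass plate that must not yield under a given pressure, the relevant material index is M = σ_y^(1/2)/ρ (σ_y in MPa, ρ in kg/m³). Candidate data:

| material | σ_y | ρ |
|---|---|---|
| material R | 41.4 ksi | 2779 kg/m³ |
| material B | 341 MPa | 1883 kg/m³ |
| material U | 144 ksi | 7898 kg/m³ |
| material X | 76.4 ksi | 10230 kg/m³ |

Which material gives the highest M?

material B

Normalizing units and computing the index:
  material R: σ_y = 285.4 MPa, ρ = 2779 kg/m³
  material B: σ_y = 341.0 MPa, ρ = 1883 kg/m³
  material U: σ_y = 992.8 MPa, ρ = 7898 kg/m³
  material X: σ_y = 526.8 MPa, ρ = 10230 kg/m³
  material B: M = 9.81×10⁻³
  material R: M = 6.08×10⁻³
  material U: M = 3.99×10⁻³
  material X: M = 2.24×10⁻³
The maximum is for material B.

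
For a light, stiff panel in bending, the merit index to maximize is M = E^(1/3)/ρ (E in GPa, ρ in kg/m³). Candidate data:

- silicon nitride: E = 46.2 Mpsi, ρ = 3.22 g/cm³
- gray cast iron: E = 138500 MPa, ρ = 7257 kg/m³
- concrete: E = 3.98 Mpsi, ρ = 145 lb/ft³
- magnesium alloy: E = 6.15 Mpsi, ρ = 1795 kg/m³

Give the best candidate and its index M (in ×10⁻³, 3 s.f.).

silicon nitride, M = 2.12×10⁻³

Convert each candidate to consistent units, then evaluate M:
  silicon nitride: E = 318.5 GPa, ρ = 3220 kg/m³
  gray cast iron: E = 138.5 GPa, ρ = 7257 kg/m³
  concrete: E = 27.44 GPa, ρ = 2323 kg/m³
  magnesium alloy: E = 42.40 GPa, ρ = 1795 kg/m³
  silicon nitride: M = 2.12×10⁻³
  magnesium alloy: M = 1.94×10⁻³
  concrete: M = 1.30×10⁻³
  gray cast iron: M = 0.713×10⁻³
The maximum is for silicon nitride.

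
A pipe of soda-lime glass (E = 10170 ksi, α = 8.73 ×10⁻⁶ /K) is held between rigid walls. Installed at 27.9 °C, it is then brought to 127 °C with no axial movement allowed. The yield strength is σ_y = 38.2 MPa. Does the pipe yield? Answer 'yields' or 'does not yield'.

E = 10170 ksi = 70.12 GPa.
ΔT = 99.10 K. Constrained thermal stress σ = E·α·ΔT = 70.12×10³ MPa × 8.73×10⁻⁶ × 99.10 = 60.7 MPa (compressive).
Compare to σ_y = 38.2 MPa: σ ≥ σ_y, so it yields.

yields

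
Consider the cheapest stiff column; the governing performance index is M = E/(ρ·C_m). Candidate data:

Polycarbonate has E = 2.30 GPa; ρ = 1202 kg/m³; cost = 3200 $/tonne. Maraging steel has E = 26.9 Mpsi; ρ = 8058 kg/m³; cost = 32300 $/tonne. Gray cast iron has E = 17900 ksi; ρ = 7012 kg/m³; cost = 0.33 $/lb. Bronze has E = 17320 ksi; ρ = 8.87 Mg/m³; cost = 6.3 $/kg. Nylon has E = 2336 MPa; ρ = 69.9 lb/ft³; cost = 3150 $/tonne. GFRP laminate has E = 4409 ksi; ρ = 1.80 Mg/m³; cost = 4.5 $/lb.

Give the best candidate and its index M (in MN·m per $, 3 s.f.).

Putting every candidate on a common basis:
  polycarbonate: E = 2.300 GPa, ρ = 1202 kg/m³, cost = 3.200 $/kg
  maraging steel: E = 185.5 GPa, ρ = 8058 kg/m³, cost = 32.30 $/kg
  gray cast iron: E = 123.4 GPa, ρ = 7012 kg/m³, cost = 0.7275 $/kg
  bronze: E = 119.4 GPa, ρ = 8870 kg/m³, cost = 6.300 $/kg
  nylon: E = 2.336 GPa, ρ = 1120 kg/m³, cost = 3.150 $/kg
  GFRP laminate: E = 30.40 GPa, ρ = 1800 kg/m³, cost = 9.921 $/kg
  gray cast iron: M = 24.2 MN·m per $
  bronze: M = 2.14 MN·m per $
  GFRP laminate: M = 1.70 MN·m per $
  maraging steel: M = 0.713 MN·m per $
  nylon: M = 0.662 MN·m per $
  polycarbonate: M = 0.598 MN·m per $
Highest index: gray cast iron.

gray cast iron, M = 24.2 MN·m per $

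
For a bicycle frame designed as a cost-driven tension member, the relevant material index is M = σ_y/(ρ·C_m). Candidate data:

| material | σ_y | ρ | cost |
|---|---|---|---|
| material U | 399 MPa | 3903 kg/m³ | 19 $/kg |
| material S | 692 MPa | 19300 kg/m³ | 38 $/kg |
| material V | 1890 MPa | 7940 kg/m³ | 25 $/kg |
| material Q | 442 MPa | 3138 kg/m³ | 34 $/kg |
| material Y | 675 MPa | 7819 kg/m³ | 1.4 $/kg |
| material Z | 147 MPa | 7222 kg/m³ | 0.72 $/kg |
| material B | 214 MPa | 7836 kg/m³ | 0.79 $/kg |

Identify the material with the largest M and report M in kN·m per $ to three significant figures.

Evaluate M for each candidate:
  material Y: M = 61.7 kN·m per $
  material B: M = 34.6 kN·m per $
  material Z: M = 28.3 kN·m per $
  material V: M = 9.52 kN·m per $
  material U: M = 5.38 kN·m per $
  material Q: M = 4.14 kN·m per $
  material S: M = 0.944 kN·m per $
The maximum is for material Y.

material Y, M = 61.7 kN·m per $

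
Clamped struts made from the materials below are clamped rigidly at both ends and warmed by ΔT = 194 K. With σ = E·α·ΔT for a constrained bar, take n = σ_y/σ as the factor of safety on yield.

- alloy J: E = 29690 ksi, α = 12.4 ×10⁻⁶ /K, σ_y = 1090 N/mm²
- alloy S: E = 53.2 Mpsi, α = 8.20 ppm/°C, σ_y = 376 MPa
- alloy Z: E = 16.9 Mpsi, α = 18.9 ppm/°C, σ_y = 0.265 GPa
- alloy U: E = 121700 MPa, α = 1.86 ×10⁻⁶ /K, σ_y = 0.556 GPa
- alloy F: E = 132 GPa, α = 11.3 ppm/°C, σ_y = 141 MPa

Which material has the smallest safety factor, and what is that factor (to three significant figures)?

With everything in SI (GPa, ×10⁻⁶/K, MPa):
  alloy J: E = 204.7, α = 12.4, σ_y = 1090 → σ = 492 MPa, n = 2.21
  alloy S: E = 366.8, α = 8.20, σ_y = 376.0 → σ = 584 MPa, n = 0.644
  alloy Z: E = 116.5, α = 18.9, σ_y = 265.0 → σ = 427 MPa, n = 0.620
  alloy U: E = 121.7, α = 1.86, σ_y = 556.0 → σ = 43.9 MPa, n = 12.7
  alloy F: E = 132.0, α = 11.3, σ_y = 141.0 → σ = 289 MPa, n = 0.487
The minimum is alloy F at n = 0.487.

alloy F, n = 0.487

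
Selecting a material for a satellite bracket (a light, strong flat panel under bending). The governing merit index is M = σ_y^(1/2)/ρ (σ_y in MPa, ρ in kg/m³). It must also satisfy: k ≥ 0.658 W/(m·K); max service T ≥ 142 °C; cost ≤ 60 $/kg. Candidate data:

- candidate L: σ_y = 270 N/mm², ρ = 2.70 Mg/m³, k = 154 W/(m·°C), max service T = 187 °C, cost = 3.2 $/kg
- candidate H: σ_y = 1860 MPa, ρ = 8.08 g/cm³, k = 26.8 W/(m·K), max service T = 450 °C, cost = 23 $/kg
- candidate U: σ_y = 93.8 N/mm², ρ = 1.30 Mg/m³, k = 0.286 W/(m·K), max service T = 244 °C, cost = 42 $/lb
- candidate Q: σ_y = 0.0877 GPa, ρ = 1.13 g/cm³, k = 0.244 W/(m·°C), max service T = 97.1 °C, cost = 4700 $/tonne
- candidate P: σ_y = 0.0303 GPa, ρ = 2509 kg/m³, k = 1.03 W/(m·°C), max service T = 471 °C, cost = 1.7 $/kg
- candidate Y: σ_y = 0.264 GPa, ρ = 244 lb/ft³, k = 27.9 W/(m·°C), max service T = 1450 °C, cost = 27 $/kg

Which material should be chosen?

candidate L

Screen on constraints: k ≥ 0.658 W/(m·K); max service T ≥ 142 °C; cost ≤ 60 $/kg. Survivors: candidate L, candidate H, candidate P, candidate Y.
Putting every candidate on a common basis:
  candidate L: σ_y = 270.0 MPa, ρ = 2700 kg/m³
  candidate H: σ_y = 1860 MPa, ρ = 8080 kg/m³
  candidate P: σ_y = 30.30 MPa, ρ = 2509 kg/m³
  candidate Y: σ_y = 264.0 MPa, ρ = 3909 kg/m³
  candidate L: M = 6.09×10⁻³
  candidate H: M = 5.34×10⁻³
  candidate Y: M = 4.16×10⁻³
  candidate P: M = 2.19×10⁻³
The maximum is for candidate L.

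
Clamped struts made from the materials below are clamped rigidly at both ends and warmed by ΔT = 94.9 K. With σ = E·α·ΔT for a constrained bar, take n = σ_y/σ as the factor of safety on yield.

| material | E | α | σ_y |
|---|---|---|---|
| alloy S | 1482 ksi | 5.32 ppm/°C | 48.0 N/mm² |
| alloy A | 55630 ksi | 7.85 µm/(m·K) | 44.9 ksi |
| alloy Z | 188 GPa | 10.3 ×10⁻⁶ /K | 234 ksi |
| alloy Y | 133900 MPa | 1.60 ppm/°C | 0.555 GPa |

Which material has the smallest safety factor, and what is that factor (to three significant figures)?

alloy A, n = 1.08

With everything in SI (GPa, ×10⁻⁶/K, MPa):
  alloy S: E = 10.22, α = 5.32, σ_y = 48.00 → σ = 5.16 MPa, n = 9.30
  alloy A: E = 383.6, α = 7.85, σ_y = 309.6 → σ = 286 MPa, n = 1.08
  alloy Z: E = 188.0, α = 10.3, σ_y = 1613 → σ = 184 MPa, n = 8.78
  alloy Y: E = 133.9, α = 1.60, σ_y = 555.0 → σ = 20.3 MPa, n = 27.3
The minimum is alloy A at n = 1.08.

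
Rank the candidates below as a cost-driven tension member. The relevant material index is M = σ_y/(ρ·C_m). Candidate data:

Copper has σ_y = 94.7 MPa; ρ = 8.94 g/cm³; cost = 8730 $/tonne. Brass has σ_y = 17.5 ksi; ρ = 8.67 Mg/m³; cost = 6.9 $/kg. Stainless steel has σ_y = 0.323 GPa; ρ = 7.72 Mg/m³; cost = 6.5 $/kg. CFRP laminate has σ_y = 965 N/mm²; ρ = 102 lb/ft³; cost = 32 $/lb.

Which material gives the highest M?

CFRP laminate

Convert each candidate to consistent units, then evaluate M:
  copper: σ_y = 94.70 MPa, ρ = 8940 kg/m³, cost = 8.730 $/kg
  brass: σ_y = 120.7 MPa, ρ = 8670 kg/m³, cost = 6.900 $/kg
  stainless steel: σ_y = 323.0 MPa, ρ = 7720 kg/m³, cost = 6.500 $/kg
  CFRP laminate: σ_y = 965.0 MPa, ρ = 1634 kg/m³, cost = 70.55 $/kg
  CFRP laminate: M = 8.37 kN·m per $
  stainless steel: M = 6.44 kN·m per $
  brass: M = 2.02 kN·m per $
  copper: M = 1.21 kN·m per $
Highest index: CFRP laminate.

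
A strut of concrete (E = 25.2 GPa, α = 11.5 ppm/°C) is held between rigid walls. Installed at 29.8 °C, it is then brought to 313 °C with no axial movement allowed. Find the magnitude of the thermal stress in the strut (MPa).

82.1 MPa

ΔT = 283.2 K. Constrained thermal stress σ = E·α·ΔT = 25.20×10³ MPa × 11.5×10⁻⁶ × 283.2 = 82.1 MPa (compressive).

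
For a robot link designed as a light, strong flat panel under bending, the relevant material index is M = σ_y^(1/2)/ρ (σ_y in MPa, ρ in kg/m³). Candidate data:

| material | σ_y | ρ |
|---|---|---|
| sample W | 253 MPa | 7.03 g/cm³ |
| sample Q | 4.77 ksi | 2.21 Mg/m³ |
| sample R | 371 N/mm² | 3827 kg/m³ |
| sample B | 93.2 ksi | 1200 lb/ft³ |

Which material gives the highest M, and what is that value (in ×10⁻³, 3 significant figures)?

sample R, M = 5.03×10⁻³

Putting every candidate on a common basis:
  sample W: σ_y = 253.0 MPa, ρ = 7030 kg/m³
  sample Q: σ_y = 32.89 MPa, ρ = 2210 kg/m³
  sample R: σ_y = 371.0 MPa, ρ = 3827 kg/m³
  sample B: σ_y = 642.6 MPa, ρ = 19220 kg/m³
  sample R: M = 5.03×10⁻³
  sample Q: M = 2.59×10⁻³
  sample W: M = 2.26×10⁻³
  sample B: M = 1.32×10⁻³
Sample R has the largest M.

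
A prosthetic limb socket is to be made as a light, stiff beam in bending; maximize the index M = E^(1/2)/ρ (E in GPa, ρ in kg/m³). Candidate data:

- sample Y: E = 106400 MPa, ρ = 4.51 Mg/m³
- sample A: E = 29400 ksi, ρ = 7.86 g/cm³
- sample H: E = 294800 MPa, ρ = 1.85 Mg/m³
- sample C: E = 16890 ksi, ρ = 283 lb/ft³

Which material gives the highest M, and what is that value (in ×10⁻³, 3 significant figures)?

After converting to SI:
  sample Y: E = 106.4 GPa, ρ = 4510 kg/m³
  sample A: E = 202.7 GPa, ρ = 7860 kg/m³
  sample H: E = 294.8 GPa, ρ = 1850 kg/m³
  sample C: E = 116.5 GPa, ρ = 4533 kg/m³
  sample H: M = 9.28×10⁻³
  sample C: M = 2.38×10⁻³
  sample Y: M = 2.29×10⁻³
  sample A: M = 1.81×10⁻³
Sample H ranks first.

sample H, M = 9.28×10⁻³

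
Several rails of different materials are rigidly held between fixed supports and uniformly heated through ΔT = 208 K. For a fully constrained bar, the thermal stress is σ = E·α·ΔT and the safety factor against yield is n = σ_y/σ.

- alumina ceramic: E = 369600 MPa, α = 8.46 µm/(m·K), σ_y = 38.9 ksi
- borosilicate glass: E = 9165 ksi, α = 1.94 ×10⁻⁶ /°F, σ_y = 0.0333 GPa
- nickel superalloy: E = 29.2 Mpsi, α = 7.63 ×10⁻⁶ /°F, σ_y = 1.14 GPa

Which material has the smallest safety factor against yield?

alumina ceramic

In consistent units (E in GPa, α in ×10⁻⁶/K, σ_y in MPa):
  alumina ceramic: E = 369.6, α = 8.46, σ_y = 268.2 → σ = 650 MPa, n = 0.412
  borosilicate glass: E = 63.19, α = 3.49, σ_y = 33.30 → σ = 45.9 MPa, n = 0.726
  nickel superalloy: E = 201.3, α = 13.7, σ_y = 1140 → σ = 575 MPa, n = 1.98
Smallest n: alumina ceramic with n = 0.412.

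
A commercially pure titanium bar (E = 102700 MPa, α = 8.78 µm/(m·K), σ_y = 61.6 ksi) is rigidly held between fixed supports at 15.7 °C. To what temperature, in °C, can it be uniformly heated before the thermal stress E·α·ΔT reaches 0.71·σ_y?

350 °C

E = 102700 MPa = 102.7 GPa.
σ_y = 61.6 ksi = 424.7 MPa.
E·α·ΔT = 301.5 MPa ⇒ ΔT = 301.5 / (102.7×10³ × 8.78×10⁻⁶) = 334.4 K.
T = 15.7 + 334.4 = 350.1 °C.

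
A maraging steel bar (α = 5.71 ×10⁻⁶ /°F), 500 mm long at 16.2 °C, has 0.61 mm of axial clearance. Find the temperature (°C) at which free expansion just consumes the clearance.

135 °C

α = 5.71×10⁻⁶/°F × 9/5 = 10.3×10⁻⁶/K.
α·L₀·ΔT = 0.61 mm ⇒ ΔT = 0.61 / (10.3×10⁻⁶ × 500.0) = 118.7 K.
T = 16.2 + 118.7 = 134.9 °C.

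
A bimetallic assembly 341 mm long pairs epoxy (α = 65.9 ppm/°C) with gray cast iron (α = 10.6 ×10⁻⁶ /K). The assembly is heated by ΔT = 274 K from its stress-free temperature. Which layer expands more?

α(epoxy) = 65.9×10⁻⁶/K vs α(gray cast iron) = 10.6×10⁻⁶/K.
Higher α expands more for the same ΔT: epoxy.

epoxy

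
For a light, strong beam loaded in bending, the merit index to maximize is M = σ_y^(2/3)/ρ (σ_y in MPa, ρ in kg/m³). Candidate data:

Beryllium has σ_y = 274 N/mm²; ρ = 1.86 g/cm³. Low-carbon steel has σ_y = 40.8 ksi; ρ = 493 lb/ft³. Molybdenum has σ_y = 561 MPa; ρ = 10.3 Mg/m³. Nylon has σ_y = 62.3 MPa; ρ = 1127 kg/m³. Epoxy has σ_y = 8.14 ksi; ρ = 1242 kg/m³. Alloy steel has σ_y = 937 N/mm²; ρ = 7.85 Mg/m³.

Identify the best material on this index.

beryllium

Putting every candidate on a common basis:
  beryllium: σ_y = 274.0 MPa, ρ = 1860 kg/m³
  low-carbon steel: σ_y = 281.3 MPa, ρ = 7897 kg/m³
  molybdenum: σ_y = 561.0 MPa, ρ = 10300 kg/m³
  nylon: σ_y = 62.30 MPa, ρ = 1127 kg/m³
  epoxy: σ_y = 56.12 MPa, ρ = 1242 kg/m³
  alloy steel: σ_y = 937.0 MPa, ρ = 7850 kg/m³
  beryllium: M = 22.7×10⁻³
  nylon: M = 13.9×10⁻³
  alloy steel: M = 12.2×10⁻³
  epoxy: M = 11.8×10⁻³
  molybdenum: M = 6.60×10⁻³
  low-carbon steel: M = 5.44×10⁻³
Beryllium ranks first.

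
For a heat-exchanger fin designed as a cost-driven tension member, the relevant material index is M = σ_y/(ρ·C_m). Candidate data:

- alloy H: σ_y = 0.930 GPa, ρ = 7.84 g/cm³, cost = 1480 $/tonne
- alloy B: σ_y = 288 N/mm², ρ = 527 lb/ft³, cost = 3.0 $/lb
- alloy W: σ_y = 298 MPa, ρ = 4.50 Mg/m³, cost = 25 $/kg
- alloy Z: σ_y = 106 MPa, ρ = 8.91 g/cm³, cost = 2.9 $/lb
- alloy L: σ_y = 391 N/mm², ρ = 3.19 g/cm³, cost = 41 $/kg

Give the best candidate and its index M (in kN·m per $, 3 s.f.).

Putting every candidate on a common basis:
  alloy H: σ_y = 930.0 MPa, ρ = 7840 kg/m³, cost = 1.480 $/kg
  alloy B: σ_y = 288.0 MPa, ρ = 8442 kg/m³, cost = 6.614 $/kg
  alloy W: σ_y = 298.0 MPa, ρ = 4500 kg/m³, cost = 25.00 $/kg
  alloy Z: σ_y = 106.0 MPa, ρ = 8910 kg/m³, cost = 6.393 $/kg
  alloy L: σ_y = 391.0 MPa, ρ = 3190 kg/m³, cost = 41.00 $/kg
  alloy H: M = 80.2 kN·m per $
  alloy B: M = 5.16 kN·m per $
  alloy L: M = 2.99 kN·m per $
  alloy W: M = 2.65 kN·m per $
  alloy Z: M = 1.86 kN·m per $
Highest index: alloy H.

alloy H, M = 80.2 kN·m per $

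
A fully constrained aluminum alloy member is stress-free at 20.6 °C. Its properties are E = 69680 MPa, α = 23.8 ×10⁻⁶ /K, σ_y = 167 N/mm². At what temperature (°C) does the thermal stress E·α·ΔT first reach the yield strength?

E = 69680 MPa = 69.68 GPa.
σ_y = 167 N/mm² = 167.0 MPa.
E·α·ΔT = 167.0 MPa ⇒ ΔT = 167.0 / (69.68×10³ × 23.8×10⁻⁶) = 100.7 K.
T = 20.6 + 100.7 = 121.3 °C.

121 °C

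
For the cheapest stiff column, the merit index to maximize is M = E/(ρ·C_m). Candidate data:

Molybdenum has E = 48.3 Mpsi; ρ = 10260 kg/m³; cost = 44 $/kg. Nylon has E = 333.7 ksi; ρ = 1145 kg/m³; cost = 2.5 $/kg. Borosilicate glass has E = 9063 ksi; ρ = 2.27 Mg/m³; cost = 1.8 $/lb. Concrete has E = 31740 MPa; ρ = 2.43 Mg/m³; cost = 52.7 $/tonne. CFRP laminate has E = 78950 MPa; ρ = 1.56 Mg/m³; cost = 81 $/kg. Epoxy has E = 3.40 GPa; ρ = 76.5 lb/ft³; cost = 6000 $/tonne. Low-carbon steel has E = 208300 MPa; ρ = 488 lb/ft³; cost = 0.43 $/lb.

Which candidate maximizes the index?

concrete

Convert each candidate to consistent units, then evaluate M:
  molybdenum: E = 333.0 GPa, ρ = 10260 kg/m³, cost = 44.00 $/kg
  nylon: E = 2.301 GPa, ρ = 1145 kg/m³, cost = 2.500 $/kg
  borosilicate glass: E = 62.49 GPa, ρ = 2270 kg/m³, cost = 3.968 $/kg
  concrete: E = 31.74 GPa, ρ = 2430 kg/m³, cost = 0.05270 $/kg
  CFRP laminate: E = 78.95 GPa, ρ = 1560 kg/m³, cost = 81.00 $/kg
  epoxy: E = 3.400 GPa, ρ = 1225 kg/m³, cost = 6.000 $/kg
  low-carbon steel: E = 208.3 GPa, ρ = 7817 kg/m³, cost = 0.9480 $/kg
  concrete: M = 248 MN·m per $
  low-carbon steel: M = 28.1 MN·m per $
  borosilicate glass: M = 6.94 MN·m per $
  nylon: M = 0.804 MN·m per $
  molybdenum: M = 0.738 MN·m per $
  CFRP laminate: M = 0.625 MN·m per $
  epoxy: M = 0.462 MN·m per $
Highest index: concrete.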